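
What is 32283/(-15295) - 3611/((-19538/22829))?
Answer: 1260220517851/298833710 ≈ 4217.1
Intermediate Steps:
32283/(-15295) - 3611/((-19538/22829)) = 32283*(-1/15295) - 3611/((-19538*1/22829)) = -32283/15295 - 3611/(-19538/22829) = -32283/15295 - 3611*(-22829/19538) = -32283/15295 + 82435519/19538 = 1260220517851/298833710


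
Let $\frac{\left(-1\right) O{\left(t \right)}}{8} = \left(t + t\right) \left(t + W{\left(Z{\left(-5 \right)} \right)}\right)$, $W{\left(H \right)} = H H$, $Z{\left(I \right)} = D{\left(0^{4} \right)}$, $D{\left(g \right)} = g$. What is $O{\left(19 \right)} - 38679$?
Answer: $-44455$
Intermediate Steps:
$Z{\left(I \right)} = 0$ ($Z{\left(I \right)} = 0^{4} = 0$)
$W{\left(H \right)} = H^{2}$
$O{\left(t \right)} = - 16 t^{2}$ ($O{\left(t \right)} = - 8 \left(t + t\right) \left(t + 0^{2}\right) = - 8 \cdot 2 t \left(t + 0\right) = - 8 \cdot 2 t t = - 8 \cdot 2 t^{2} = - 16 t^{2}$)
$O{\left(19 \right)} - 38679 = - 16 \cdot 19^{2} - 38679 = \left(-16\right) 361 - 38679 = -5776 - 38679 = -44455$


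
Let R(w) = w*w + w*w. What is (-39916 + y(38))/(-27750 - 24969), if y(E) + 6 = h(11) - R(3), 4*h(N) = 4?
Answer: 13313/17573 ≈ 0.75758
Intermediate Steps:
h(N) = 1 (h(N) = (¼)*4 = 1)
R(w) = 2*w² (R(w) = w² + w² = 2*w²)
y(E) = -23 (y(E) = -6 + (1 - 2*3²) = -6 + (1 - 2*9) = -6 + (1 - 1*18) = -6 + (1 - 18) = -6 - 17 = -23)
(-39916 + y(38))/(-27750 - 24969) = (-39916 - 23)/(-27750 - 24969) = -39939/(-52719) = -39939*(-1/52719) = 13313/17573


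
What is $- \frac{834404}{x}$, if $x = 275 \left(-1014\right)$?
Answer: $\frac{417202}{139425} \approx 2.9923$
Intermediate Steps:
$x = -278850$
$- \frac{834404}{x} = - \frac{834404}{-278850} = \left(-834404\right) \left(- \frac{1}{278850}\right) = \frac{417202}{139425}$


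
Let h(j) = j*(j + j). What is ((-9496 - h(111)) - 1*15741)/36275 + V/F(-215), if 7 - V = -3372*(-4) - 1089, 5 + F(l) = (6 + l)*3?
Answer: 52249534/2865725 ≈ 18.233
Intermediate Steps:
h(j) = 2*j² (h(j) = j*(2*j) = 2*j²)
F(l) = 13 + 3*l (F(l) = -5 + (6 + l)*3 = -5 + (18 + 3*l) = 13 + 3*l)
V = -12392 (V = 7 - (-3372*(-4) - 1089) = 7 - (13488 - 1089) = 7 - 1*12399 = 7 - 12399 = -12392)
((-9496 - h(111)) - 1*15741)/36275 + V/F(-215) = ((-9496 - 2*111²) - 1*15741)/36275 - 12392/(13 + 3*(-215)) = ((-9496 - 2*12321) - 15741)*(1/36275) - 12392/(13 - 645) = ((-9496 - 1*24642) - 15741)*(1/36275) - 12392/(-632) = ((-9496 - 24642) - 15741)*(1/36275) - 12392*(-1/632) = (-34138 - 15741)*(1/36275) + 1549/79 = -49879*1/36275 + 1549/79 = -49879/36275 + 1549/79 = 52249534/2865725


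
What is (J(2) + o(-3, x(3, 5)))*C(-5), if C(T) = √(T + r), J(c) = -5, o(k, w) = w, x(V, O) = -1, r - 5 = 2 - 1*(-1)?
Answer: -6*√3 ≈ -10.392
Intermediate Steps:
r = 8 (r = 5 + (2 - 1*(-1)) = 5 + (2 + 1) = 5 + 3 = 8)
C(T) = √(8 + T) (C(T) = √(T + 8) = √(8 + T))
(J(2) + o(-3, x(3, 5)))*C(-5) = (-5 - 1)*√(8 - 5) = -6*√3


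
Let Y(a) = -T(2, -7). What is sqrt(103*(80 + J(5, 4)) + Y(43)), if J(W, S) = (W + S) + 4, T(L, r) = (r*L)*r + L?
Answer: sqrt(9479) ≈ 97.360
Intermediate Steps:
T(L, r) = L + L*r**2 (T(L, r) = (L*r)*r + L = L*r**2 + L = L + L*r**2)
J(W, S) = 4 + S + W (J(W, S) = (S + W) + 4 = 4 + S + W)
Y(a) = -100 (Y(a) = -2*(1 + (-7)**2) = -2*(1 + 49) = -2*50 = -1*100 = -100)
sqrt(103*(80 + J(5, 4)) + Y(43)) = sqrt(103*(80 + (4 + 4 + 5)) - 100) = sqrt(103*(80 + 13) - 100) = sqrt(103*93 - 100) = sqrt(9579 - 100) = sqrt(9479)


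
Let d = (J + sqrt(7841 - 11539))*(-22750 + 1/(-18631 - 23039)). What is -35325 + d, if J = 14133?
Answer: -4466483336461/13890 - 40763677543*I*sqrt(2)/41670 ≈ -3.2156e+8 - 1.3835e+6*I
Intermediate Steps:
d = -4465992672211/13890 - 40763677543*I*sqrt(2)/41670 (d = (14133 + sqrt(7841 - 11539))*(-22750 + 1/(-18631 - 23039)) = (14133 + sqrt(-3698))*(-22750 + 1/(-41670)) = (14133 + 43*I*sqrt(2))*(-22750 - 1/41670) = (14133 + 43*I*sqrt(2))*(-947992501/41670) = -4465992672211/13890 - 40763677543*I*sqrt(2)/41670 ≈ -3.2153e+8 - 1.3835e+6*I)
-35325 + d = -35325 + (-4465992672211/13890 - 40763677543*I*sqrt(2)/41670) = -4466483336461/13890 - 40763677543*I*sqrt(2)/41670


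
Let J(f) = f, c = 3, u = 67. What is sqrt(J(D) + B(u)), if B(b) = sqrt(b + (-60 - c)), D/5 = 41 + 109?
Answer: 4*sqrt(47) ≈ 27.423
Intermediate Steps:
D = 750 (D = 5*(41 + 109) = 5*150 = 750)
B(b) = sqrt(-63 + b) (B(b) = sqrt(b + (-60 - 1*3)) = sqrt(b + (-60 - 3)) = sqrt(b - 63) = sqrt(-63 + b))
sqrt(J(D) + B(u)) = sqrt(750 + sqrt(-63 + 67)) = sqrt(750 + sqrt(4)) = sqrt(750 + 2) = sqrt(752) = 4*sqrt(47)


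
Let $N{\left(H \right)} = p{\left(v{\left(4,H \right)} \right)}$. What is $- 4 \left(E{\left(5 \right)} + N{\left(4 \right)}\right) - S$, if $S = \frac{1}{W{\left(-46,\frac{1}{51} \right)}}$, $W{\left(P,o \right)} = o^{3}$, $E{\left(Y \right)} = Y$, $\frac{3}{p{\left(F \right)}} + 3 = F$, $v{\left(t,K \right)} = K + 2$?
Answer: $-132675$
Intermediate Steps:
$v{\left(t,K \right)} = 2 + K$
$p{\left(F \right)} = \frac{3}{-3 + F}$
$N{\left(H \right)} = \frac{3}{-1 + H}$ ($N{\left(H \right)} = \frac{3}{-3 + \left(2 + H\right)} = \frac{3}{-1 + H}$)
$S = 132651$ ($S = \frac{1}{\left(\frac{1}{51}\right)^{3}} = \frac{1}{\frac{1}{132651}} = 132651$)
$- 4 \left(E{\left(5 \right)} + N{\left(4 \right)}\right) - S = - 4 \left(5 + \frac{3}{-1 + 4}\right) - 132651 = - 4 \left(5 + \frac{3}{3}\right) - 132651 = - 4 \left(5 + 3 \cdot \frac{1}{3}\right) - 132651 = - 4 \left(5 + 1\right) - 132651 = \left(-4\right) 6 - 132651 = -24 - 132651 = -132675$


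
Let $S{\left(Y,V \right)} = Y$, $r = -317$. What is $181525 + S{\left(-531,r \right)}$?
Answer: $180994$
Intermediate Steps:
$181525 + S{\left(-531,r \right)} = 181525 - 531 = 180994$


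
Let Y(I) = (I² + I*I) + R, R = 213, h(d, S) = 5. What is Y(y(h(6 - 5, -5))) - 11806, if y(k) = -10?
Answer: -11393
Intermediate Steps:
Y(I) = 213 + 2*I² (Y(I) = (I² + I*I) + 213 = (I² + I²) + 213 = 2*I² + 213 = 213 + 2*I²)
Y(y(h(6 - 5, -5))) - 11806 = (213 + 2*(-10)²) - 11806 = (213 + 2*100) - 11806 = (213 + 200) - 11806 = 413 - 11806 = -11393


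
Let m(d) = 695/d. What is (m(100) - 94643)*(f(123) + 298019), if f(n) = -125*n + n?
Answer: -535199039007/20 ≈ -2.6760e+10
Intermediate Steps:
f(n) = -124*n
(m(100) - 94643)*(f(123) + 298019) = (695/100 - 94643)*(-124*123 + 298019) = (695*(1/100) - 94643)*(-15252 + 298019) = (139/20 - 94643)*282767 = -1892721/20*282767 = -535199039007/20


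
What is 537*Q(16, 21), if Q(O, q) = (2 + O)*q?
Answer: 202986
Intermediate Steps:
Q(O, q) = q*(2 + O)
537*Q(16, 21) = 537*(21*(2 + 16)) = 537*(21*18) = 537*378 = 202986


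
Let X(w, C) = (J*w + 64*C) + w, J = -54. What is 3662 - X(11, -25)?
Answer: 5845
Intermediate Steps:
X(w, C) = -53*w + 64*C (X(w, C) = (-54*w + 64*C) + w = -53*w + 64*C)
3662 - X(11, -25) = 3662 - (-53*11 + 64*(-25)) = 3662 - (-583 - 1600) = 3662 - 1*(-2183) = 3662 + 2183 = 5845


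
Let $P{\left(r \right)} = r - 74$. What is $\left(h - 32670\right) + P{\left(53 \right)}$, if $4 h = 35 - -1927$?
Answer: $- \frac{64401}{2} \approx -32201.0$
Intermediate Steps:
$h = \frac{981}{2}$ ($h = \frac{35 - -1927}{4} = \frac{35 + 1927}{4} = \frac{1}{4} \cdot 1962 = \frac{981}{2} \approx 490.5$)
$P{\left(r \right)} = -74 + r$ ($P{\left(r \right)} = r - 74 = -74 + r$)
$\left(h - 32670\right) + P{\left(53 \right)} = \left(\frac{981}{2} - 32670\right) + \left(-74 + 53\right) = \left(\frac{981}{2} - 32670\right) - 21 = - \frac{64359}{2} - 21 = - \frac{64401}{2}$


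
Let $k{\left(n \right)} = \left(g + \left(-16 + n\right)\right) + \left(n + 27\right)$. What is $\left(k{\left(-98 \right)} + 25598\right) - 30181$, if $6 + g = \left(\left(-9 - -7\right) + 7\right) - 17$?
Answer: $-4786$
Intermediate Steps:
$g = -18$ ($g = -6 + \left(\left(\left(-9 - -7\right) + 7\right) - 17\right) = -6 + \left(\left(\left(-9 + 7\right) + 7\right) - 17\right) = -6 + \left(\left(-2 + 7\right) - 17\right) = -6 + \left(5 - 17\right) = -6 - 12 = -18$)
$k{\left(n \right)} = -7 + 2 n$ ($k{\left(n \right)} = \left(-18 + \left(-16 + n\right)\right) + \left(n + 27\right) = \left(-34 + n\right) + \left(27 + n\right) = -7 + 2 n$)
$\left(k{\left(-98 \right)} + 25598\right) - 30181 = \left(\left(-7 + 2 \left(-98\right)\right) + 25598\right) - 30181 = \left(\left(-7 - 196\right) + 25598\right) - 30181 = \left(-203 + 25598\right) - 30181 = 25395 - 30181 = -4786$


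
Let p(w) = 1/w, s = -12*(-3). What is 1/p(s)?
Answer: 36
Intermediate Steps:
s = 36
1/p(s) = 1/(1/36) = 36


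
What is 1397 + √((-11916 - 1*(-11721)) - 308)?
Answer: 1397 + I*√503 ≈ 1397.0 + 22.428*I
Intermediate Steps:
1397 + √((-11916 - 1*(-11721)) - 308) = 1397 + √((-11916 + 11721) - 308) = 1397 + √(-195 - 308) = 1397 + √(-503) = 1397 + I*√503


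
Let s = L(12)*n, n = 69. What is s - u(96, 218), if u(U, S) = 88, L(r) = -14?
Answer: -1054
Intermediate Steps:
s = -966 (s = -14*69 = -966)
s - u(96, 218) = -966 - 1*88 = -966 - 88 = -1054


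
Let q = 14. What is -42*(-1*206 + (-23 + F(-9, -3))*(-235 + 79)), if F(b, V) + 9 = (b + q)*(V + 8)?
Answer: -37212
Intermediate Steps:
F(b, V) = -9 + (8 + V)*(14 + b) (F(b, V) = -9 + (b + 14)*(V + 8) = -9 + (14 + b)*(8 + V) = -9 + (8 + V)*(14 + b))
-42*(-1*206 + (-23 + F(-9, -3))*(-235 + 79)) = -42*(-1*206 + (-23 + (103 + 8*(-9) + 14*(-3) - 3*(-9)))*(-235 + 79)) = -42*(-206 + (-23 + (103 - 72 - 42 + 27))*(-156)) = -42*(-206 + (-23 + 16)*(-156)) = -42*(-206 - 7*(-156)) = -42*(-206 + 1092) = -42*886 = -37212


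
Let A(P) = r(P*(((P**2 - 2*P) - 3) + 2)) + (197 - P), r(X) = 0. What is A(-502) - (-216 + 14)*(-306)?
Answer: -61113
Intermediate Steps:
A(P) = 197 - P (A(P) = 0 + (197 - P) = 197 - P)
A(-502) - (-216 + 14)*(-306) = (197 - 1*(-502)) - (-216 + 14)*(-306) = (197 + 502) - (-202)*(-306) = 699 - 1*61812 = 699 - 61812 = -61113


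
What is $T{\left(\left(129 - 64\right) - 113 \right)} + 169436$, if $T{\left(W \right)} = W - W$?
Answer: $169436$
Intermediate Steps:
$T{\left(W \right)} = 0$
$T{\left(\left(129 - 64\right) - 113 \right)} + 169436 = 0 + 169436 = 169436$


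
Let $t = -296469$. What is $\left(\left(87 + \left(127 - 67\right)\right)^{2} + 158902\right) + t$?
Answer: $-115958$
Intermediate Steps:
$\left(\left(87 + \left(127 - 67\right)\right)^{2} + 158902\right) + t = \left(\left(87 + \left(127 - 67\right)\right)^{2} + 158902\right) - 296469 = \left(\left(87 + 60\right)^{2} + 158902\right) - 296469 = \left(147^{2} + 158902\right) - 296469 = \left(21609 + 158902\right) - 296469 = 180511 - 296469 = -115958$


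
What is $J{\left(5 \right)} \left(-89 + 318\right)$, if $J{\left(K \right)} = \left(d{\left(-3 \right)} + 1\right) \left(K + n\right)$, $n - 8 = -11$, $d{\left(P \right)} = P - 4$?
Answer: $-2748$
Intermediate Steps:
$d{\left(P \right)} = -4 + P$
$n = -3$ ($n = 8 - 11 = -3$)
$J{\left(K \right)} = 18 - 6 K$ ($J{\left(K \right)} = \left(\left(-4 - 3\right) + 1\right) \left(K - 3\right) = \left(-7 + 1\right) \left(-3 + K\right) = - 6 \left(-3 + K\right) = 18 - 6 K$)
$J{\left(5 \right)} \left(-89 + 318\right) = \left(18 - 30\right) \left(-89 + 318\right) = \left(18 - 30\right) 229 = \left(-12\right) 229 = -2748$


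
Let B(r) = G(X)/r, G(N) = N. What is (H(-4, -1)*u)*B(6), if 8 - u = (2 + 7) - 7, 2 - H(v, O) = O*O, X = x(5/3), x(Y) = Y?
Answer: 5/3 ≈ 1.6667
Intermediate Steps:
X = 5/3 ≈ 1.6667
H(v, O) = 2 - O² (H(v, O) = 2 - O*O = 2 - O²)
u = 6 (u = 8 - ((2 + 7) - 7) = 8 - (9 - 7) = 8 - 1*2 = 8 - 2 = 6)
B(r) = 5/(3*r)
(H(-4, -1)*u)*B(6) = ((2 - 1*(-1)²)*6)*((5/3)/6) = ((2 - 1*1)*6)*((5/3)*(⅙)) = ((2 - 1)*6)*(5/18) = (1*6)*(5/18) = 6*(5/18) = 5/3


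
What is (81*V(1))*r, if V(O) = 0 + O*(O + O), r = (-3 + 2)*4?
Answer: -648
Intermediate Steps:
r = -4 (r = -1*4 = -4)
V(O) = 2*O² (V(O) = 0 + O*(2*O) = 0 + 2*O² = 2*O²)
(81*V(1))*r = (81*(2*1²))*(-4) = (81*(2*1))*(-4) = (81*2)*(-4) = 162*(-4) = -648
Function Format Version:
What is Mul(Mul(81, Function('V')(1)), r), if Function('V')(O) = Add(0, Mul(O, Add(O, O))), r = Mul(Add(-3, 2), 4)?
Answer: -648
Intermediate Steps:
r = -4 (r = Mul(-1, 4) = -4)
Function('V')(O) = Mul(2, Pow(O, 2)) (Function('V')(O) = Add(0, Mul(O, Mul(2, O))) = Add(0, Mul(2, Pow(O, 2))) = Mul(2, Pow(O, 2)))
Mul(Mul(81, Function('V')(1)), r) = Mul(Mul(81, Mul(2, Pow(1, 2))), -4) = Mul(Mul(81, Mul(2, 1)), -4) = Mul(Mul(81, 2), -4) = Mul(162, -4) = -648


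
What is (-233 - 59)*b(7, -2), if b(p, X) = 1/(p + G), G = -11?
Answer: 73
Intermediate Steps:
b(p, X) = 1/(-11 + p) (b(p, X) = 1/(p - 11) = 1/(-11 + p))
(-233 - 59)*b(7, -2) = (-233 - 59)/(-11 + 7) = -292/(-4) = -292*(-1/4) = 73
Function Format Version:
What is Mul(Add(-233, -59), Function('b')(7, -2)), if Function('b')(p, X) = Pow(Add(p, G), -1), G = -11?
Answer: 73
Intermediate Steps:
Function('b')(p, X) = Pow(Add(-11, p), -1) (Function('b')(p, X) = Pow(Add(p, -11), -1) = Pow(Add(-11, p), -1))
Mul(Add(-233, -59), Function('b')(7, -2)) = Mul(Add(-233, -59), Pow(Add(-11, 7), -1)) = Mul(-292, Pow(-4, -1)) = Mul(-292, Rational(-1, 4)) = 73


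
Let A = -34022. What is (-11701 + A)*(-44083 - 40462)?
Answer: 3865651035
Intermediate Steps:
(-11701 + A)*(-44083 - 40462) = (-11701 - 34022)*(-44083 - 40462) = -45723*(-84545) = 3865651035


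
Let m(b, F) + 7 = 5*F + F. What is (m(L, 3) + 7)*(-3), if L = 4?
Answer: -54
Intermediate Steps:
m(b, F) = -7 + 6*F (m(b, F) = -7 + (5*F + F) = -7 + 6*F)
(m(L, 3) + 7)*(-3) = ((-7 + 6*3) + 7)*(-3) = ((-7 + 18) + 7)*(-3) = (11 + 7)*(-3) = 18*(-3) = -54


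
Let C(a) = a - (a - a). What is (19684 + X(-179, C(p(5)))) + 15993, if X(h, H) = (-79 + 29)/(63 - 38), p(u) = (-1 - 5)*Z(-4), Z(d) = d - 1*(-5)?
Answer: 35675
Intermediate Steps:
Z(d) = 5 + d (Z(d) = d + 5 = 5 + d)
p(u) = -6 (p(u) = (-1 - 5)*(5 - 4) = -6*1 = -6)
C(a) = a (C(a) = a - 1*0 = a + 0 = a)
X(h, H) = -2 (X(h, H) = -50/25 = -50*1/25 = -2)
(19684 + X(-179, C(p(5)))) + 15993 = (19684 - 2) + 15993 = 19682 + 15993 = 35675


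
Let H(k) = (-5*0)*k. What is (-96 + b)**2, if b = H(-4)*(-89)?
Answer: 9216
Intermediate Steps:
H(k) = 0 (H(k) = 0*k = 0)
b = 0 (b = 0*(-89) = 0)
(-96 + b)**2 = (-96 + 0)**2 = (-96)**2 = 9216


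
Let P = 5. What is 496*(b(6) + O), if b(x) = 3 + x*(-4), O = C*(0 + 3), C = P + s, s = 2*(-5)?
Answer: -17856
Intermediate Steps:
s = -10
C = -5 (C = 5 - 10 = -5)
O = -15 (O = -5*(0 + 3) = -5*3 = -15)
b(x) = 3 - 4*x
496*(b(6) + O) = 496*((3 - 4*6) - 15) = 496*((3 - 24) - 15) = 496*(-21 - 15) = 496*(-36) = -17856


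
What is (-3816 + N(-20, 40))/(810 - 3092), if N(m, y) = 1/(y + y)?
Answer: 305279/182560 ≈ 1.6722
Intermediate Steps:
N(m, y) = 1/(2*y)
(-3816 + N(-20, 40))/(810 - 3092) = (-3816 + (½)/40)/(810 - 3092) = (-3816 + (½)*(1/40))/(-2282) = (-3816 + 1/80)*(-1/2282) = -305279/80*(-1/2282) = 305279/182560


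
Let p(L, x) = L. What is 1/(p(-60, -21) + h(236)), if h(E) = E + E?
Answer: 1/412 ≈ 0.0024272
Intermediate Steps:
h(E) = 2*E
1/(p(-60, -21) + h(236)) = 1/(-60 + 2*236) = 1/(-60 + 472) = 1/412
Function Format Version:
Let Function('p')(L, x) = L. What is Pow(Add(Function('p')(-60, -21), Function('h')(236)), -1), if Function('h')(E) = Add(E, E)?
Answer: Rational(1, 412) ≈ 0.0024272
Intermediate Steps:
Function('h')(E) = Mul(2, E)
Pow(Add(Function('p')(-60, -21), Function('h')(236)), -1) = Pow(Add(-60, Mul(2, 236)), -1) = Pow(Add(-60, 472), -1) = Pow(412, -1) = Rational(1, 412)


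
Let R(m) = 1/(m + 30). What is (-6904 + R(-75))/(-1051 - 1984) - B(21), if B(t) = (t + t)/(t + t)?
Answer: 174106/136575 ≈ 1.2748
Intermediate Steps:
R(m) = 1/(30 + m)
B(t) = 1 (B(t) = (2*t)/((2*t)) = (2*t)*(1/(2*t)) = 1)
(-6904 + R(-75))/(-1051 - 1984) - B(21) = (-6904 + 1/(30 - 75))/(-1051 - 1984) - 1*1 = (-6904 + 1/(-45))/(-3035) - 1 = (-6904 - 1/45)*(-1/3035) - 1 = -310681/45*(-1/3035) - 1 = 310681/136575 - 1 = 174106/136575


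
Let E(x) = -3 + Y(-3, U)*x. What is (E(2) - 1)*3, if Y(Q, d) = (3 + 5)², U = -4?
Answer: 372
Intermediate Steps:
Y(Q, d) = 64 (Y(Q, d) = 8² = 64)
E(x) = -3 + 64*x
(E(2) - 1)*3 = ((-3 + 64*2) - 1)*3 = ((-3 + 128) - 1)*3 = (125 - 1)*3 = 124*3 = 372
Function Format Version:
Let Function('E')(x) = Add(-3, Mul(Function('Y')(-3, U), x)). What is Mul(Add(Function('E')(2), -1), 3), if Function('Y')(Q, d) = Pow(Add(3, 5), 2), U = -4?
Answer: 372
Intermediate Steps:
Function('Y')(Q, d) = 64 (Function('Y')(Q, d) = Pow(8, 2) = 64)
Function('E')(x) = Add(-3, Mul(64, x))
Mul(Add(Function('E')(2), -1), 3) = Mul(Add(Add(-3, Mul(64, 2)), -1), 3) = Mul(Add(Add(-3, 128), -1), 3) = Mul(Add(125, -1), 3) = Mul(124, 3) = 372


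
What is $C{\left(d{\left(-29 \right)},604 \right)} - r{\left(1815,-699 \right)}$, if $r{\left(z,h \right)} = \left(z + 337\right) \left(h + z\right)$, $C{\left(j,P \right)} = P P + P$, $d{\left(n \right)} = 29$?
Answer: $-2036212$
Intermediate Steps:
$C{\left(j,P \right)} = P + P^{2}$ ($C{\left(j,P \right)} = P^{2} + P = P + P^{2}$)
$r{\left(z,h \right)} = \left(337 + z\right) \left(h + z\right)$
$C{\left(d{\left(-29 \right)},604 \right)} - r{\left(1815,-699 \right)} = 604 \left(1 + 604\right) - \left(1815^{2} + 337 \left(-699\right) + 337 \cdot 1815 - 1268685\right) = 604 \cdot 605 - \left(3294225 - 235563 + 611655 - 1268685\right) = 365420 - 2401632 = -2036212$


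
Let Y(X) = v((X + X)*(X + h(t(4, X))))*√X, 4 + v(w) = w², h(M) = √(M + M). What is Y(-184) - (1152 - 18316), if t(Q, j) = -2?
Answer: 17164 + √46*(199344128 + 9168746488*I) ≈ 1.352e+9 + 6.2185e+10*I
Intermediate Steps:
h(M) = √2*√M (h(M) = √(2*M) = √2*√M)
v(w) = -4 + w²
Y(X) = √X*(-4 + 4*X²*(X + 2*I)²) (Y(X) = (-4 + ((X + X)*(X + √2*√(-2)))²)*√X = (-4 + ((2*X)*(X + √2*(I*√2)))²)*√X = (-4 + ((2*X)*(X + 2*I))²)*√X = (-4 + (2*X*(X + 2*I))²)*√X = (-4 + 4*X²*(X + 2*I)²)*√X = √X*(-4 + 4*X²*(X + 2*I)²))
Y(-184) - (1152 - 18316) = 4*√(-184)*(-1 + (-184)²*(-184 + 2*I)²) - (1152 - 18316) = 4*(2*I*√46)*(-1 + 33856*(-184 + 2*I)²) - 1*(-17164) = 8*I*√46*(-1 + 33856*(-184 + 2*I)²) + 17164 = 17164 + 8*I*√46*(-1 + 33856*(-184 + 2*I)²)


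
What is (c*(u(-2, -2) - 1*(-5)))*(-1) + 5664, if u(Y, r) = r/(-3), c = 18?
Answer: 5562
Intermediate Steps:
u(Y, r) = -r/3 (u(Y, r) = r*(-⅓) = -r/3)
(c*(u(-2, -2) - 1*(-5)))*(-1) + 5664 = (18*(-⅓*(-2) - 1*(-5)))*(-1) + 5664 = (18*(⅔ + 5))*(-1) + 5664 = (18*(17/3))*(-1) + 5664 = 102*(-1) + 5664 = -102 + 5664 = 5562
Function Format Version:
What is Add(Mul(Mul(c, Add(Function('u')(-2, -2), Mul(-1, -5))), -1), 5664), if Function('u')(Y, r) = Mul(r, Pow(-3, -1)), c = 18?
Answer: 5562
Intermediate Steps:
Function('u')(Y, r) = Mul(Rational(-1, 3), r) (Function('u')(Y, r) = Mul(r, Rational(-1, 3)) = Mul(Rational(-1, 3), r))
Add(Mul(Mul(c, Add(Function('u')(-2, -2), Mul(-1, -5))), -1), 5664) = Add(Mul(Mul(18, Add(Mul(Rational(-1, 3), -2), Mul(-1, -5))), -1), 5664) = Add(Mul(Mul(18, Add(Rational(2, 3), 5)), -1), 5664) = Add(Mul(Mul(18, Rational(17, 3)), -1), 5664) = Add(Mul(102, -1), 5664) = Add(-102, 5664) = 5562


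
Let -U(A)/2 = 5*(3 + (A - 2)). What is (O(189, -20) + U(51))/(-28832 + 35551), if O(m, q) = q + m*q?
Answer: -4320/6719 ≈ -0.64295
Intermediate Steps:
U(A) = -10 - 10*A (U(A) = -10*(3 + (A - 2)) = -10*(3 + (-2 + A)) = -10*(1 + A) = -2*(5 + 5*A) = -10 - 10*A)
(O(189, -20) + U(51))/(-28832 + 35551) = (-20*(1 + 189) + (-10 - 10*51))/(-28832 + 35551) = (-20*190 + (-10 - 510))/6719 = (-3800 - 520)*(1/6719) = -4320*1/6719 = -4320/6719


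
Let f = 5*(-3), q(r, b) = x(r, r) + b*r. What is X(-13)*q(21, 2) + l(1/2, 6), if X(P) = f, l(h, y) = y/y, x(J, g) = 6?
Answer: -719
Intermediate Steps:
q(r, b) = 6 + b*r
l(h, y) = 1
f = -15
X(P) = -15
X(-13)*q(21, 2) + l(1/2, 6) = -15*(6 + 2*21) + 1 = -15*(6 + 42) + 1 = -15*48 + 1 = -720 + 1 = -719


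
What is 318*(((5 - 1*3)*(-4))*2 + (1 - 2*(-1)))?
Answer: -4134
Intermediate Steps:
318*(((5 - 1*3)*(-4))*2 + (1 - 2*(-1))) = 318*(((5 - 3)*(-4))*2 + (1 + 2)) = 318*((2*(-4))*2 + 3) = 318*(-8*2 + 3) = 318*(-16 + 3) = 318*(-13) = -4134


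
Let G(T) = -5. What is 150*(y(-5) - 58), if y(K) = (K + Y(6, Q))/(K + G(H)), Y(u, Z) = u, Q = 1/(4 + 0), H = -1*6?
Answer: -8715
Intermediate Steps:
H = -6
Q = ¼ (Q = 1/4 = ¼ ≈ 0.25000)
y(K) = (6 + K)/(-5 + K) (y(K) = (K + 6)/(K - 5) = (6 + K)/(-5 + K))
150*(y(-5) - 58) = 150*((6 - 5)/(-5 - 5) - 58) = 150*(1/(-10) - 58) = 150*(-⅒*1 - 58) = 150*(-⅒ - 58) = 150*(-581/10) = -8715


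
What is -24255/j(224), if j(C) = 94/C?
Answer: -2716560/47 ≈ -57799.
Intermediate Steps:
-24255/j(224) = -24255/(94/224) = -24255/(94*(1/224)) = -24255/47/112 = -24255*112/47 = -2716560/47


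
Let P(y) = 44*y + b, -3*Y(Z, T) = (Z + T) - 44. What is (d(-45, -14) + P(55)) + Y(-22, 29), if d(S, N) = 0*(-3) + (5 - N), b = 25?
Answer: 7429/3 ≈ 2476.3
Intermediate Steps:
Y(Z, T) = 44/3 - T/3 - Z/3 (Y(Z, T) = -((Z + T) - 44)/3 = -((T + Z) - 44)/3 = -(-44 + T + Z)/3 = 44/3 - T/3 - Z/3)
d(S, N) = 5 - N (d(S, N) = 0 + (5 - N) = 5 - N)
P(y) = 25 + 44*y (P(y) = 44*y + 25 = 25 + 44*y)
(d(-45, -14) + P(55)) + Y(-22, 29) = ((5 - 1*(-14)) + (25 + 44*55)) + (44/3 - ⅓*29 - ⅓*(-22)) = ((5 + 14) + (25 + 2420)) + (44/3 - 29/3 + 22/3) = (19 + 2445) + 37/3 = 2464 + 37/3 = 7429/3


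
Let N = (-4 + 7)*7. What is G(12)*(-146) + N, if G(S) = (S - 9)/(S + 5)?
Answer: -81/17 ≈ -4.7647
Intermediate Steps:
G(S) = (-9 + S)/(5 + S)
N = 21 (N = 3*7 = 21)
G(12)*(-146) + N = ((-9 + 12)/(5 + 12))*(-146) + 21 = (3/17)*(-146) + 21 = -438/17 + 21 = -81/17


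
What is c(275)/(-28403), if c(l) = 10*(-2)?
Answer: 20/28403 ≈ 0.00070415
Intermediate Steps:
c(l) = -20
c(275)/(-28403) = -20/(-28403) = -20*(-1/28403) = 20/28403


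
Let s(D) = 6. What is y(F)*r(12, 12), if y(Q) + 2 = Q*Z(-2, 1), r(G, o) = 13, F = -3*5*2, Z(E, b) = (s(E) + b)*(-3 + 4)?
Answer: -2756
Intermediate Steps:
Z(E, b) = 6 + b (Z(E, b) = (6 + b)*(-3 + 4) = (6 + b)*1 = 6 + b)
F = -30 (F = -15*2 = -30)
y(Q) = -2 + 7*Q (y(Q) = -2 + Q*(6 + 1) = -2 + Q*7 = -2 + 7*Q)
y(F)*r(12, 12) = (-2 + 7*(-30))*13 = (-2 - 210)*13 = -212*13 = -2756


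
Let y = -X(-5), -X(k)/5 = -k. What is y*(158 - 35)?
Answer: 3075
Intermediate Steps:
X(k) = 5*k (X(k) = -(-5)*k = 5*k)
y = 25 (y = -5*(-5) = -1*(-25) = 25)
y*(158 - 35) = 25*(158 - 35) = 25*123 = 3075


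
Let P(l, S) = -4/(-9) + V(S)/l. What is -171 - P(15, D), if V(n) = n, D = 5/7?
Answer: -10804/63 ≈ -171.49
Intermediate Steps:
D = 5/7 (D = 5*(1/7) = 5/7 ≈ 0.71429)
P(l, S) = 4/9 + S/l (P(l, S) = -4/(-9) + S/l = -4*(-1/9) + S/l = 4/9 + S/l)
-171 - P(15, D) = -171 - (4/9 + (5/7)/15) = -171 - (4/9 + (5/7)*(1/15)) = -171 - (4/9 + 1/21) = -171 - 1*31/63 = -171 - 31/63 = -10804/63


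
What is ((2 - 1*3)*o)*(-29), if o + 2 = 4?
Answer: 58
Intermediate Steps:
o = 2 (o = -2 + 4 = 2)
((2 - 1*3)*o)*(-29) = ((2 - 1*3)*2)*(-29) = ((2 - 3)*2)*(-29) = -1*2*(-29) = -2*(-29) = 58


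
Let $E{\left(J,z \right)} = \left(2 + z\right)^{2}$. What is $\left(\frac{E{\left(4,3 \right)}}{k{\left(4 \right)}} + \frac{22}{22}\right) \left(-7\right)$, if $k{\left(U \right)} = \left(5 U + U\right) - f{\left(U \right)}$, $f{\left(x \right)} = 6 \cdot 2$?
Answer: $- \frac{259}{12} \approx -21.583$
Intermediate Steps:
$f{\left(x \right)} = 12$
$k{\left(U \right)} = -12 + 6 U$ ($k{\left(U \right)} = \left(5 U + U\right) - 12 = 6 U - 12 = -12 + 6 U$)
$\left(\frac{E{\left(4,3 \right)}}{k{\left(4 \right)}} + \frac{22}{22}\right) \left(-7\right) = \left(\frac{\left(2 + 3\right)^{2}}{-12 + 6 \cdot 4} + \frac{22}{22}\right) \left(-7\right) = \left(\frac{5^{2}}{-12 + 24} + 22 \cdot \frac{1}{22}\right) \left(-7\right) = \left(\frac{25}{12} + 1\right) \left(-7\right) = \frac{37}{12} \left(-7\right) = - \frac{259}{12}$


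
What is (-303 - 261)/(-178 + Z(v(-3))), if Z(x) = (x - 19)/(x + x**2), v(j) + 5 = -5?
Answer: 50760/16049 ≈ 3.1628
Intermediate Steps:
v(j) = -10 (v(j) = -5 - 5 = -10)
Z(x) = (-19 + x)/(x + x**2)
(-303 - 261)/(-178 + Z(v(-3))) = (-303 - 261)/(-178 + (-19 - 10)/((-10)*(1 - 10))) = -564/(-178 - 1/10*(-29)/(-9)) = -564/(-178 - 1/10*(-1/9)*(-29)) = -564/(-178 - 29/90) = -564/(-16049/90) = -564*(-90/16049) = 50760/16049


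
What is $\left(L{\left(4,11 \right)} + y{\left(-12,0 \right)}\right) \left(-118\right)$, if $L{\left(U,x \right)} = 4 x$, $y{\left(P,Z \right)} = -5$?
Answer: $-4602$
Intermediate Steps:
$\left(L{\left(4,11 \right)} + y{\left(-12,0 \right)}\right) \left(-118\right) = \left(4 \cdot 11 - 5\right) \left(-118\right) = \left(44 - 5\right) \left(-118\right) = 39 \left(-118\right) = -4602$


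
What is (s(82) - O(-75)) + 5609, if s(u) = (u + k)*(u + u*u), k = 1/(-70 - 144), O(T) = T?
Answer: 60320629/107 ≈ 5.6374e+5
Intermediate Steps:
k = -1/214 (k = 1/(-214) = -1/214 ≈ -0.0046729)
s(u) = (-1/214 + u)*(u + u²) (s(u) = (u - 1/214)*(u + u*u) = (-1/214 + u)*(u + u²))
(s(82) - O(-75)) + 5609 = ((1/214)*82*(-1 + 213*82 + 214*82²) - 1*(-75)) + 5609 = ((1/214)*82*(-1 + 17466 + 214*6724) + 75) + 5609 = ((1/214)*82*(-1 + 17466 + 1438936) + 75) + 5609 = ((1/214)*82*1456401 + 75) + 5609 = (59712441/107 + 75) + 5609 = 59720466/107 + 5609 = 60320629/107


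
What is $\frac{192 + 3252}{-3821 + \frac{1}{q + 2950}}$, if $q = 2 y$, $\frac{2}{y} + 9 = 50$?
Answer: $- \frac{59509368}{66023599} \approx -0.90133$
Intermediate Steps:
$y = \frac{2}{41}$ ($y = \frac{2}{-9 + 50} = \frac{2}{41} \approx 0.048781$)
$q = \frac{4}{41}$ ($q = 2 \cdot \frac{2}{41} = \frac{4}{41} \approx 0.097561$)
$\frac{192 + 3252}{-3821 + \frac{1}{q + 2950}} = \frac{192 + 3252}{-3821 + \frac{1}{\frac{4}{41} + 2950}} = \frac{3444}{-3821 + \frac{1}{\frac{120954}{41}}} = \frac{3444}{-3821 + \frac{41}{120954}} = \frac{3444}{- \frac{462165193}{120954}} = 3444 \left(- \frac{120954}{462165193}\right) = - \frac{59509368}{66023599}$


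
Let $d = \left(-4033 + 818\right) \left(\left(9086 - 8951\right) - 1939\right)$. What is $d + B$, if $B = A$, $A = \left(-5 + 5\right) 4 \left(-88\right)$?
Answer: $5799860$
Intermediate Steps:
$d = 5799860$ ($d = - 3215 \left(135 - 1939\right) = \left(-3215\right) \left(-1804\right) = 5799860$)
$A = 0$ ($A = 0 \cdot 4 \left(-88\right) = 0 \left(-88\right) = 0$)
$B = 0$
$d + B = 5799860 + 0 = 5799860$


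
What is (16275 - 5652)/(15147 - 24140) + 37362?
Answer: 335985843/8993 ≈ 37361.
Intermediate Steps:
(16275 - 5652)/(15147 - 24140) + 37362 = 10623/(-8993) + 37362 = 10623*(-1/8993) + 37362 = -10623/8993 + 37362 = 335985843/8993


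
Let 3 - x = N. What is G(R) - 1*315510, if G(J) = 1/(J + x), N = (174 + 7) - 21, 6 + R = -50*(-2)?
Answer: -19877131/63 ≈ -3.1551e+5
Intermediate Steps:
R = 94 (R = -6 - 50*(-2) = -6 + 100 = 94)
N = 160 (N = 181 - 21 = 160)
x = -157 (x = 3 - 1*160 = 3 - 160 = -157)
G(J) = 1/(-157 + J) (G(J) = 1/(J - 157) = 1/(-157 + J))
G(R) - 1*315510 = 1/(-157 + 94) - 1*315510 = 1/(-63) - 315510 = -1/63 - 315510 = -19877131/63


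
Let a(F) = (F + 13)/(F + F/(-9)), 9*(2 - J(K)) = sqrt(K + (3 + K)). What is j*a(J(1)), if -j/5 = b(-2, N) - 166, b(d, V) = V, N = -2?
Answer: 2291625/319 + 110565*sqrt(5)/319 ≈ 7958.8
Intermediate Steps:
J(K) = 2 - sqrt(3 + 2*K)/9 (J(K) = 2 - sqrt(K + (3 + K))/9 = 2 - sqrt(3 + 2*K)/9)
a(F) = 9*(13 + F)/(8*F) (a(F) = (13 + F)/(F + F*(-1/9)) = (13 + F)/(F - F/9) = (13 + F)/((8*F/9)) = (13 + F)*(9/(8*F)) = 9*(13 + F)/(8*F))
j = 840 (j = -5*(-2 - 166) = -5*(-168) = 840)
j*a(J(1)) = 840*(9*(13 + (2 - sqrt(3 + 2*1)/9))/(8*(2 - sqrt(3 + 2*1)/9))) = 840*(9*(13 + (2 - sqrt(3 + 2)/9))/(8*(2 - sqrt(3 + 2)/9))) = 840*(9*(13 + (2 - sqrt(5)/9))/(8*(2 - sqrt(5)/9))) = 840*(9*(15 - sqrt(5)/9)/(8*(2 - sqrt(5)/9))) = 945*(15 - sqrt(5)/9)/(2 - sqrt(5)/9)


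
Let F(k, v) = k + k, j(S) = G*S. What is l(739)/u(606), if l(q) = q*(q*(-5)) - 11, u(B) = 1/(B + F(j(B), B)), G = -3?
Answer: 8273766480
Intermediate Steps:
j(S) = -3*S
F(k, v) = 2*k
u(B) = -1/(5*B) (u(B) = 1/(B + 2*(-3*B)) = 1/(B - 6*B) = 1/(-5*B) = -1/(5*B))
l(q) = -11 - 5*q² (l(q) = q*(-5*q) - 11 = -5*q² - 11 = -11 - 5*q²)
l(739)/u(606) = (-11 - 5*739²)/((-⅕/606)) = (-11 - 5*546121)/((-⅕*1/606)) = (-11 - 2730605)/(-1/3030) = -2730616*(-3030) = 8273766480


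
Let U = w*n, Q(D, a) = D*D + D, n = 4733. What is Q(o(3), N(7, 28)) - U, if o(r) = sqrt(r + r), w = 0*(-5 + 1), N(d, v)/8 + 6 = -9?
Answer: 6 + sqrt(6) ≈ 8.4495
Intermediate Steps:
N(d, v) = -120 (N(d, v) = -48 + 8*(-9) = -48 - 72 = -120)
w = 0 (w = 0*(-4) = 0)
o(r) = sqrt(2)*sqrt(r) (o(r) = sqrt(2*r) = sqrt(2)*sqrt(r))
Q(D, a) = D + D**2 (Q(D, a) = D**2 + D = D + D**2)
U = 0 (U = 0*4733 = 0)
Q(o(3), N(7, 28)) - U = (sqrt(2)*sqrt(3))*(1 + sqrt(2)*sqrt(3)) - 1*0 = sqrt(6)*(1 + sqrt(6)) + 0 = sqrt(6)*(1 + sqrt(6))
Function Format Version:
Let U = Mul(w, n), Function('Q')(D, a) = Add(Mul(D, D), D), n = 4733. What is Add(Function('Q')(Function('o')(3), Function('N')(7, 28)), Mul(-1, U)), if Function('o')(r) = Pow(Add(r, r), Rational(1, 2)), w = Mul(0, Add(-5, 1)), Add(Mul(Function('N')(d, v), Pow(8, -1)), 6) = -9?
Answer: Add(6, Pow(6, Rational(1, 2))) ≈ 8.4495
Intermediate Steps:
Function('N')(d, v) = -120 (Function('N')(d, v) = Add(-48, Mul(8, -9)) = Add(-48, -72) = -120)
w = 0 (w = Mul(0, -4) = 0)
Function('o')(r) = Mul(Pow(2, Rational(1, 2)), Pow(r, Rational(1, 2))) (Function('o')(r) = Pow(Mul(2, r), Rational(1, 2)) = Mul(Pow(2, Rational(1, 2)), Pow(r, Rational(1, 2))))
Function('Q')(D, a) = Add(D, Pow(D, 2)) (Function('Q')(D, a) = Add(Pow(D, 2), D) = Add(D, Pow(D, 2)))
U = 0 (U = Mul(0, 4733) = 0)
Add(Function('Q')(Function('o')(3), Function('N')(7, 28)), Mul(-1, U)) = Add(Mul(Mul(Pow(2, Rational(1, 2)), Pow(3, Rational(1, 2))), Add(1, Mul(Pow(2, Rational(1, 2)), Pow(3, Rational(1, 2))))), Mul(-1, 0)) = Add(Mul(Pow(6, Rational(1, 2)), Add(1, Pow(6, Rational(1, 2)))), 0) = Mul(Pow(6, Rational(1, 2)), Add(1, Pow(6, Rational(1, 2))))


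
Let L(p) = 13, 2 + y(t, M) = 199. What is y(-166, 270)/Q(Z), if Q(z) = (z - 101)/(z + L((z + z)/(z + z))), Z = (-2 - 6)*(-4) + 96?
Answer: 9259/9 ≈ 1028.8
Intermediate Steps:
y(t, M) = 197 (y(t, M) = -2 + 199 = 197)
Z = 128 (Z = -8*(-4) + 96 = 32 + 96 = 128)
Q(z) = (-101 + z)/(13 + z) (Q(z) = (z - 101)/(z + 13) = (-101 + z)/(13 + z))
y(-166, 270)/Q(Z) = 197/(((-101 + 128)/(13 + 128))) = 197/((27/141)) = 197/(((1/141)*27)) = 197/(9/47) = 197*(47/9) = 9259/9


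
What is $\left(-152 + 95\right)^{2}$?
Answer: $3249$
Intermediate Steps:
$\left(-152 + 95\right)^{2} = \left(-57\right)^{2} = 3249$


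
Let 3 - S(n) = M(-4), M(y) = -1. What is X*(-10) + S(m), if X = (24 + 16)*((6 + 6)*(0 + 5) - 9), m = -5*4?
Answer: -20396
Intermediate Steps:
m = -20
S(n) = 4 (S(n) = 3 - 1*(-1) = 3 + 1 = 4)
X = 2040 (X = 40*(12*5 - 9) = 40*(60 - 9) = 40*51 = 2040)
X*(-10) + S(m) = 2040*(-10) + 4 = -20400 + 4 = -20396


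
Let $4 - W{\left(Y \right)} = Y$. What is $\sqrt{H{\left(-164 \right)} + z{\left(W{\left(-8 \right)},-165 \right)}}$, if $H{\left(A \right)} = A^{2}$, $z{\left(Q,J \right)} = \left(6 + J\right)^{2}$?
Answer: $\sqrt{52177} \approx 228.42$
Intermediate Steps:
$W{\left(Y \right)} = 4 - Y$
$\sqrt{H{\left(-164 \right)} + z{\left(W{\left(-8 \right)},-165 \right)}} = \sqrt{\left(-164\right)^{2} + \left(6 - 165\right)^{2}} = \sqrt{26896 + \left(-159\right)^{2}} = \sqrt{26896 + 25281} = \sqrt{52177}$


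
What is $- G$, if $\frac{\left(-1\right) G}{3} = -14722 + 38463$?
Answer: $71223$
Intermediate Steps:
$G = -71223$ ($G = - 3 \left(-14722 + 38463\right) = \left(-3\right) 23741 = -71223$)
$- G = \left(-1\right) \left(-71223\right) = 71223$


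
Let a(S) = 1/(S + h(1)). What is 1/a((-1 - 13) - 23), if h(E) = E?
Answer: -36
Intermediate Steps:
a(S) = 1/(1 + S) (a(S) = 1/(S + 1) = 1/(1 + S))
1/a((-1 - 13) - 23) = 1/(1/(1 + ((-1 - 13) - 23))) = 1/(1/(1 + (-14 - 23))) = 1/(1/(1 - 37)) = 1/(1/(-36)) = 1/(-1/36) = -36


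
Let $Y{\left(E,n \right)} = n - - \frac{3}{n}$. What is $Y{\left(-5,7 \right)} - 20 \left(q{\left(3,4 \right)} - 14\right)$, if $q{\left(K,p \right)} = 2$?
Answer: $\frac{1732}{7} \approx 247.43$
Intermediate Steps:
$Y{\left(E,n \right)} = n + \frac{3}{n}$
$Y{\left(-5,7 \right)} - 20 \left(q{\left(3,4 \right)} - 14\right) = \left(7 + \frac{3}{7}\right) - 20 \left(2 - 14\right) = \left(7 + 3 \cdot \frac{1}{7}\right) - 20 \left(2 - 14\right) = \left(7 + \frac{3}{7}\right) - -240 = \frac{52}{7} + 240 = \frac{1732}{7}$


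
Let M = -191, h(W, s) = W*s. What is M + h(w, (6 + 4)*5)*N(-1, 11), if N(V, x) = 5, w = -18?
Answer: -4691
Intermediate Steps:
M + h(w, (6 + 4)*5)*N(-1, 11) = -191 - 18*(6 + 4)*5*5 = -191 - 180*5*5 = -191 - 18*50*5 = -191 - 900*5 = -191 - 4500 = -4691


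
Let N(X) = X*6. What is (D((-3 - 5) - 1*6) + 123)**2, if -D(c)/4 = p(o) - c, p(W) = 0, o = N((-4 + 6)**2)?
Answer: 4489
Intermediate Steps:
N(X) = 6*X
o = 24 (o = 6*(-4 + 6)**2 = 6*2**2 = 6*4 = 24)
D(c) = 4*c (D(c) = -4*(0 - c) = -(-4)*c = 4*c)
(D((-3 - 5) - 1*6) + 123)**2 = (4*((-3 - 5) - 1*6) + 123)**2 = (4*(-8 - 6) + 123)**2 = (4*(-14) + 123)**2 = (-56 + 123)**2 = 67**2 = 4489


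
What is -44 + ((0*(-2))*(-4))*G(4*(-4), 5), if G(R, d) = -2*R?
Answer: -44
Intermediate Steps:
-44 + ((0*(-2))*(-4))*G(4*(-4), 5) = -44 + ((0*(-2))*(-4))*(-8*(-4)) = -44 + (0*(-4))*(-2*(-16)) = -44 + 0*32 = -44 + 0 = -44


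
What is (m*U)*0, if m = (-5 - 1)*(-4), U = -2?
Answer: 0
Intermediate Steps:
m = 24 (m = -6*(-4) = 24)
(m*U)*0 = (24*(-2))*0 = -48*0 = 0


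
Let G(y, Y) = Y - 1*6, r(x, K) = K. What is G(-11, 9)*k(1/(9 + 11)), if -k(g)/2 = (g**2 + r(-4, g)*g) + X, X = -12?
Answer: 7197/100 ≈ 71.970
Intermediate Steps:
G(y, Y) = -6 + Y (G(y, Y) = Y - 6 = -6 + Y)
k(g) = 24 - 4*g**2 (k(g) = -2*((g**2 + g*g) - 12) = -2*((g**2 + g**2) - 12) = -2*(2*g**2 - 12) = -2*(-12 + 2*g**2) = 24 - 4*g**2)
G(-11, 9)*k(1/(9 + 11)) = (-6 + 9)*(24 - 4/(9 + 11)**2) = 3*(24 - 4*(1/20)**2) = 3*(24 - 4*1/400) = 3*(24 - 1/100) = 3*(2399/100) = 7197/100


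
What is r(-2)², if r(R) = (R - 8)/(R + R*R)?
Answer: 25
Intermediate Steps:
r(R) = (-8 + R)/(R + R²)
r(-2)² = ((-8 - 2)/((-2)*(1 - 2)))² = (-½*(-10)/(-1))² = (-½*(-1)*(-10))² = (-5)² = 25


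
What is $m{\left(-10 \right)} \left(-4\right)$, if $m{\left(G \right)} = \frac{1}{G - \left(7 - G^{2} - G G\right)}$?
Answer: $- \frac{4}{183} \approx -0.021858$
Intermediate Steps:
$m{\left(G \right)} = \frac{1}{-7 + G + 2 G^{2}}$ ($m{\left(G \right)} = \frac{1}{G + \left(\left(G^{2} + G^{2}\right) - 7\right)} = \frac{1}{G + \left(2 G^{2} - 7\right)} = \frac{1}{G + \left(-7 + 2 G^{2}\right)} = \frac{1}{-7 + G + 2 G^{2}}$)
$m{\left(-10 \right)} \left(-4\right) = \frac{1}{-7 - 10 + 2 \left(-10\right)^{2}} \left(-4\right) = \frac{1}{-7 - 10 + 2 \cdot 100} \left(-4\right) = \frac{1}{-7 - 10 + 200} \left(-4\right) = \frac{1}{183} \left(-4\right) = - \frac{4}{183}$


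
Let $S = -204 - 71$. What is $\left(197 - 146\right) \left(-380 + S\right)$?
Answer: $-33405$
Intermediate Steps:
$S = -275$ ($S = -204 - 71 = -275$)
$\left(197 - 146\right) \left(-380 + S\right) = \left(197 - 146\right) \left(-380 - 275\right) = 51 \left(-655\right) = -33405$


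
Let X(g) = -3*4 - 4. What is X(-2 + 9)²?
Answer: 256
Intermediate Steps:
X(g) = -16 (X(g) = -12 - 4 = -16)
X(-2 + 9)² = (-16)² = 256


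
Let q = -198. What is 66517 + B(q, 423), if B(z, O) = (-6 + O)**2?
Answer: 240406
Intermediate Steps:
66517 + B(q, 423) = 66517 + (-6 + 423)**2 = 66517 + 417**2 = 66517 + 173889 = 240406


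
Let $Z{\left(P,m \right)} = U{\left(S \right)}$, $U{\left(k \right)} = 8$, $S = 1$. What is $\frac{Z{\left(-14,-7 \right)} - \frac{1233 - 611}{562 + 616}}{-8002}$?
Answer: $- \frac{4401}{4713178} \approx -0.00093376$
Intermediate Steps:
$Z{\left(P,m \right)} = 8$
$\frac{Z{\left(-14,-7 \right)} - \frac{1233 - 611}{562 + 616}}{-8002} = \frac{8 - \frac{1233 - 611}{562 + 616}}{-8002} = \left(8 - \frac{622}{1178}\right) \left(- \frac{1}{8002}\right) = \left(8 - 622 \cdot \frac{1}{1178}\right) \left(- \frac{1}{8002}\right) = \left(8 - \frac{311}{589}\right) \left(- \frac{1}{8002}\right) = \frac{4401}{589} \left(- \frac{1}{8002}\right) = - \frac{4401}{4713178}$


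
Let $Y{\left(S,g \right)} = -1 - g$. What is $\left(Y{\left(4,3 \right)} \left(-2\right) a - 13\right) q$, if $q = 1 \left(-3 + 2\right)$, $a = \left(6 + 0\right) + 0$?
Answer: $-35$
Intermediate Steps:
$a = 6$ ($a = 6 + 0 = 6$)
$q = -1$ ($q = 1 \left(-1\right) = -1$)
$\left(Y{\left(4,3 \right)} \left(-2\right) a - 13\right) q = \left(\left(-1 - 3\right) \left(-2\right) 6 - 13\right) \left(-1\right) = \left(\left(-4\right) \left(-2\right) 6 - 13\right) \left(-1\right) = \left(8 \cdot 6 - 13\right) \left(-1\right) = \left(48 - 13\right) \left(-1\right) = 35 \left(-1\right) = -35$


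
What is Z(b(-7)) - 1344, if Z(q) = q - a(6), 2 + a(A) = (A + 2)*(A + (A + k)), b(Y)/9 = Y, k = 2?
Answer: -1517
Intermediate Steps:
b(Y) = 9*Y
a(A) = -2 + (2 + A)*(2 + 2*A) (a(A) = -2 + (A + 2)*(A + (A + 2)) = -2 + (2 + A)*(A + (2 + A)) = -2 + (2 + A)*(2 + 2*A))
Z(q) = -110 + q (Z(q) = q - (2 + 2*6**2 + 6*6) = q - (2 + 2*36 + 36) = q - (2 + 72 + 36) = q - 1*110 = q - 110 = -110 + q)
Z(b(-7)) - 1344 = (-110 + 9*(-7)) - 1344 = (-110 - 63) - 1344 = -173 - 1344 = -1517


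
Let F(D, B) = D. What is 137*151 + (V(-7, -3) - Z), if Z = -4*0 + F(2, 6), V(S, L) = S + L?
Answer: 20675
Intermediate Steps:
V(S, L) = L + S
Z = 2 (Z = -4*0 + 2 = 0 + 2 = 2)
137*151 + (V(-7, -3) - Z) = 137*151 + ((-3 - 7) - 1*2) = 20687 + (-10 - 2) = 20687 - 12 = 20675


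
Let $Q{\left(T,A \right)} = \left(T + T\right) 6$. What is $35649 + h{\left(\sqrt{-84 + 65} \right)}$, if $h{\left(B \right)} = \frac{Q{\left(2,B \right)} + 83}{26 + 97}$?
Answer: $\frac{4384934}{123} \approx 35650.0$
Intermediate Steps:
$Q{\left(T,A \right)} = 12 T$ ($Q{\left(T,A \right)} = 2 T 6 = 12 T$)
$h{\left(B \right)} = \frac{107}{123}$ ($h{\left(B \right)} = \frac{12 \cdot 2 + 83}{26 + 97} = \frac{24 + 83}{123} = 107 \cdot \frac{1}{123} = \frac{107}{123}$)
$35649 + h{\left(\sqrt{-84 + 65} \right)} = 35649 + \frac{107}{123} = \frac{4384934}{123}$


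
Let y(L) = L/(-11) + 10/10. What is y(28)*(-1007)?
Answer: 17119/11 ≈ 1556.3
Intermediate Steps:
y(L) = 1 - L/11 (y(L) = L*(-1/11) + 10*(⅒) = -L/11 + 1 = 1 - L/11)
y(28)*(-1007) = (1 - 1/11*28)*(-1007) = (1 - 28/11)*(-1007) = -17/11*(-1007) = 17119/11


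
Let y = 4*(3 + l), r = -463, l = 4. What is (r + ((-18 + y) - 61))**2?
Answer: 264196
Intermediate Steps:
y = 28 (y = 4*(3 + 4) = 4*7 = 28)
(r + ((-18 + y) - 61))**2 = (-463 + ((-18 + 28) - 61))**2 = (-463 + (10 - 61))**2 = (-463 - 51)**2 = (-514)**2 = 264196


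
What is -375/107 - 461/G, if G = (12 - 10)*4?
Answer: -52327/856 ≈ -61.130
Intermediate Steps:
G = 8 (G = 2*4 = 8)
-375/107 - 461/G = -375/107 - 461/8 = -52327/856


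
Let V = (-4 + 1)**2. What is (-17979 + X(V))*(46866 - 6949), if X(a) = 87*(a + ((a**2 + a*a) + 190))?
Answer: 536005476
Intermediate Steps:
V = 9 (V = (-3)**2 = 9)
X(a) = 16530 + 87*a + 174*a**2 (X(a) = 87*(a + ((a**2 + a**2) + 190)) = 87*(a + (2*a**2 + 190)) = 87*(a + (190 + 2*a**2)) = 87*(190 + a + 2*a**2) = 16530 + 87*a + 174*a**2)
(-17979 + X(V))*(46866 - 6949) = (-17979 + (16530 + 87*9 + 174*9**2))*(46866 - 6949) = (-17979 + (16530 + 783 + 174*81))*39917 = (-17979 + (16530 + 783 + 14094))*39917 = (-17979 + 31407)*39917 = 13428*39917 = 536005476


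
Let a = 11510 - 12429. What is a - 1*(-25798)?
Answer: 24879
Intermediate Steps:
a = -919
a - 1*(-25798) = -919 - 1*(-25798) = -919 + 25798 = 24879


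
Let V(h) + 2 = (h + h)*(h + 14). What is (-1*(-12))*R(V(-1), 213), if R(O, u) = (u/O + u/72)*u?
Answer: -166353/14 ≈ -11882.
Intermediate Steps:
V(h) = -2 + 2*h*(14 + h) (V(h) = -2 + (h + h)*(h + 14) = -2 + (2*h)*(14 + h) = -2 + 2*h*(14 + h))
R(O, u) = u*(u/72 + u/O) (R(O, u) = (u/O + u*(1/72))*u = (u/O + u/72)*u = (u/72 + u/O)*u = u*(u/72 + u/O))
(-1*(-12))*R(V(-1), 213) = (-1*(-12))*((1/72)*213²*(72 + (-2 + 2*(-1)² + 28*(-1)))/(-2 + 2*(-1)² + 28*(-1))) = 12*((1/72)*45369*(72 + (-2 + 2*1 - 28))/(-2 + 2*1 - 28)) = 12*((1/72)*45369*(72 + (-2 + 2 - 28))/(-2 + 2 - 28)) = 12*((1/72)*45369*(72 - 28)/(-28)) = 12*((1/72)*(-1/28)*45369*44) = 12*(-55451/56) = -166353/14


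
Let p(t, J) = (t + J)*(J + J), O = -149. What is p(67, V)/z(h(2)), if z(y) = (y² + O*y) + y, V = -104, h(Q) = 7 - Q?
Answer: -592/55 ≈ -10.764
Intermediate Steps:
z(y) = y² - 148*y (z(y) = (y² - 149*y) + y = y² - 148*y)
p(t, J) = 2*J*(J + t) (p(t, J) = (J + t)*(2*J) = 2*J*(J + t))
p(67, V)/z(h(2)) = (2*(-104)*(-104 + 67))/(((7 - 1*2)*(-148 + (7 - 1*2)))) = (2*(-104)*(-37))/(((7 - 2)*(-148 + (7 - 2)))) = 7696/((5*(-148 + 5))) = 7696/((5*(-143))) = 7696/(-715) = 7696*(-1/715) = -592/55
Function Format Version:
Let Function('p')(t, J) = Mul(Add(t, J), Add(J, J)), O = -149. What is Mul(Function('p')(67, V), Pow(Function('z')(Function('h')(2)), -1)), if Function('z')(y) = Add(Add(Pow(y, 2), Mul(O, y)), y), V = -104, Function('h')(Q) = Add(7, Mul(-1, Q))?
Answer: Rational(-592, 55) ≈ -10.764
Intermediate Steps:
Function('z')(y) = Add(Pow(y, 2), Mul(-148, y)) (Function('z')(y) = Add(Add(Pow(y, 2), Mul(-149, y)), y) = Add(Pow(y, 2), Mul(-148, y)))
Function('p')(t, J) = Mul(2, J, Add(J, t)) (Function('p')(t, J) = Mul(Add(J, t), Mul(2, J)) = Mul(2, J, Add(J, t)))
Mul(Function('p')(67, V), Pow(Function('z')(Function('h')(2)), -1)) = Mul(Mul(2, -104, Add(-104, 67)), Pow(Mul(Add(7, Mul(-1, 2)), Add(-148, Add(7, Mul(-1, 2)))), -1)) = Mul(Mul(2, -104, -37), Pow(Mul(Add(7, -2), Add(-148, Add(7, -2))), -1)) = Mul(7696, Pow(Mul(5, Add(-148, 5)), -1)) = Mul(7696, Pow(Mul(5, -143), -1)) = Mul(7696, Pow(-715, -1)) = Mul(7696, Rational(-1, 715)) = Rational(-592, 55)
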